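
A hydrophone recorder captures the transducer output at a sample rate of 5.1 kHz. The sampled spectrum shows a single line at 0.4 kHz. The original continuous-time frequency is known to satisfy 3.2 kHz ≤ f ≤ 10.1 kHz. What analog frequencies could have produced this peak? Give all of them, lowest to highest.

4.7 kHz, 5.5 kHz, 9.8 kHz

Frequencies that alias to 0.4 kHz are k·fs ± 0.4 kHz for integer k ≥ 0.
k=0: 0.4 kHz.
k=1: 4.7 kHz, 5.5 kHz.
k=2: 9.8 kHz, 10.6 kHz.
k=3: 14.9 kHz, 15.7 kHz.
Within [3.2 kHz, 10.1 kHz]: 4.7 kHz, 5.5 kHz, 9.8 kHz.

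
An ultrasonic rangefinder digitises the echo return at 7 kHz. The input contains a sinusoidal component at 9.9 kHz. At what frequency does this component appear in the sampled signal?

9.9 kHz mod fs = 2.9 kHz.
2.9 kHz ≤ fs/2 = 3.5 kHz, appears at 2.9 kHz.

2.9 kHz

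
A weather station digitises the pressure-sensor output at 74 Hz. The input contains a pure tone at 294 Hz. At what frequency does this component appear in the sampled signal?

2 Hz

294 Hz mod fs = 72 Hz.
72 Hz > fs/2 = 37 Hz, folds to fs − 72 Hz = 2 Hz.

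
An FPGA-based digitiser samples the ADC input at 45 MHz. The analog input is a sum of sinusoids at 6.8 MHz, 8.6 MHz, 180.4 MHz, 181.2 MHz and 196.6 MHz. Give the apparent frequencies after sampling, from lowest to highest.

0.4 MHz, 1.2 MHz, 6.8 MHz, 8.6 MHz, 16.6 MHz

fs/2 = 22.5 MHz.
6.8 MHz ≤ fs/2 = 22.5 MHz, passes unchanged.
8.6 MHz ≤ fs/2 = 22.5 MHz, passes unchanged.
180.4 MHz mod fs = 0.4 MHz.
0.4 MHz ≤ fs/2 = 22.5 MHz, appears at 0.4 MHz.
181.2 MHz mod fs = 1.2 MHz.
1.2 MHz ≤ fs/2 = 22.5 MHz, appears at 1.2 MHz.
196.6 MHz mod fs = 16.6 MHz.
16.6 MHz ≤ fs/2 = 22.5 MHz, appears at 16.6 MHz.
Distinct values: {0.4 MHz, 1.2 MHz, 6.8 MHz, 8.6 MHz, 16.6 MHz}.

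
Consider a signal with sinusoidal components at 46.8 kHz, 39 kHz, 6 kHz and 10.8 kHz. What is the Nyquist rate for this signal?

Highest-frequency component: 46.8 kHz.
Nyquist rate = 2 × 46.8 kHz = 93.6 kHz.

93.6 kHz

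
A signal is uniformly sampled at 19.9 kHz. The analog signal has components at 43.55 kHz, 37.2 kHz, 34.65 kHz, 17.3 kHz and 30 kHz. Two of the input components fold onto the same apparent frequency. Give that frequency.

2.6 kHz

fs/2 = 9.95 kHz.
43.55 kHz mod fs = 3.75 kHz.
3.75 kHz ≤ fs/2 = 9.95 kHz, appears at 3.75 kHz.
37.2 kHz mod fs = 17.3 kHz.
17.3 kHz > fs/2 = 9.95 kHz, folds to fs − 17.3 kHz = 2.6 kHz.
34.65 kHz mod fs = 14.75 kHz.
14.75 kHz > fs/2 = 9.95 kHz, folds to fs − 14.75 kHz = 5.15 kHz.
17.3 kHz > fs/2 = 9.95 kHz, folds to fs − 17.3 kHz = 2.6 kHz.
30 kHz mod fs = 10.1 kHz.
10.1 kHz > fs/2 = 9.95 kHz, folds to fs − 10.1 kHz = 9.8 kHz.
17.3 kHz and 37.2 kHz both map to 2.6 kHz.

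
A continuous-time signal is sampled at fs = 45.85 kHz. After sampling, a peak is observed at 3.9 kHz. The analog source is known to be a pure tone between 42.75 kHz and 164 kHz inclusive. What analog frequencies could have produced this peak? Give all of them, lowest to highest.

49.75 kHz, 87.8 kHz, 95.6 kHz, 133.65 kHz, 141.45 kHz

Frequencies that alias to 3.9 kHz are k·fs ± 3.9 kHz for integer k ≥ 0.
k=0: 3.9 kHz.
k=1: 41.95 kHz, 49.75 kHz.
k=2: 87.8 kHz, 95.6 kHz.
k=3: 133.65 kHz, 141.45 kHz.
k=4: 179.5 kHz, 187.3 kHz.
Within [42.75 kHz, 164 kHz]: 49.75 kHz, 87.8 kHz, 95.6 kHz, 133.65 kHz, 141.45 kHz.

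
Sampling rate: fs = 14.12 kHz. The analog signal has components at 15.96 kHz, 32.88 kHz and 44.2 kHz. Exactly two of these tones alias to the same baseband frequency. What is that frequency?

1.84 kHz

fs/2 = 7.06 kHz.
15.96 kHz mod fs = 1.84 kHz.
1.84 kHz ≤ fs/2 = 7.06 kHz, appears at 1.84 kHz.
32.88 kHz mod fs = 4.64 kHz.
4.64 kHz ≤ fs/2 = 7.06 kHz, appears at 4.64 kHz.
44.2 kHz mod fs = 1.84 kHz.
1.84 kHz ≤ fs/2 = 7.06 kHz, appears at 1.84 kHz.
15.96 kHz and 44.2 kHz both map to 1.84 kHz.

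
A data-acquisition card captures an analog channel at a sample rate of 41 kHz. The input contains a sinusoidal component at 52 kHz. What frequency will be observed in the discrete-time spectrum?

11 kHz

52 kHz mod fs = 11 kHz.
11 kHz ≤ fs/2 = 20.5 kHz, appears at 11 kHz.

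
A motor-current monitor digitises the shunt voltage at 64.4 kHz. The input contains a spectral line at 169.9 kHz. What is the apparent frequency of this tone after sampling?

23.3 kHz

169.9 kHz mod fs = 41.1 kHz.
41.1 kHz > fs/2 = 32.2 kHz, folds to fs − 41.1 kHz = 23.3 kHz.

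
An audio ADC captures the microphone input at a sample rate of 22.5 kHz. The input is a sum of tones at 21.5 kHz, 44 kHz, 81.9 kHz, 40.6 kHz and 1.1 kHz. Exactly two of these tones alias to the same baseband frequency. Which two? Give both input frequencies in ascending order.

21.5 kHz, 44 kHz

fs/2 = 11.25 kHz.
21.5 kHz > fs/2 = 11.25 kHz, folds to fs − 21.5 kHz = 1 kHz.
44 kHz mod fs = 21.5 kHz.
21.5 kHz > fs/2 = 11.25 kHz, folds to fs − 21.5 kHz = 1 kHz.
81.9 kHz mod fs = 14.4 kHz.
14.4 kHz > fs/2 = 11.25 kHz, folds to fs − 14.4 kHz = 8.1 kHz.
40.6 kHz mod fs = 18.1 kHz.
18.1 kHz > fs/2 = 11.25 kHz, folds to fs − 18.1 kHz = 4.4 kHz.
1.1 kHz ≤ fs/2 = 11.25 kHz, passes unchanged.
21.5 kHz and 44 kHz both map to 1 kHz.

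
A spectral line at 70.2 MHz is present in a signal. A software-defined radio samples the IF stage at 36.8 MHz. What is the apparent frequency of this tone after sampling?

70.2 MHz mod fs = 33.4 MHz.
33.4 MHz > fs/2 = 18.4 MHz, folds to fs − 33.4 MHz = 3.4 MHz.

3.4 MHz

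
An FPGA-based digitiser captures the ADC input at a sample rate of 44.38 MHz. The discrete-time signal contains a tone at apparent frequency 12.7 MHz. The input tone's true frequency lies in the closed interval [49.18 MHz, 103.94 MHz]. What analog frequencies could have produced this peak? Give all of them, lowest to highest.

57.08 MHz, 76.06 MHz, 101.46 MHz

Frequencies that alias to 12.7 MHz are k·fs ± 12.7 MHz for integer k ≥ 0.
k=0: 12.7 MHz.
k=1: 31.68 MHz, 57.08 MHz.
k=2: 76.06 MHz, 101.46 MHz.
k=3: 120.44 MHz, 145.84 MHz.
Within [49.18 MHz, 103.94 MHz]: 57.08 MHz, 76.06 MHz, 101.46 MHz.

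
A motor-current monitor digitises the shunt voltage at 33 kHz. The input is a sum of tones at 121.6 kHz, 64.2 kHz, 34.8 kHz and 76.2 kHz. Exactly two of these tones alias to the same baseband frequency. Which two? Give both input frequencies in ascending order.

fs/2 = 16.5 kHz.
121.6 kHz mod fs = 22.6 kHz.
22.6 kHz > fs/2 = 16.5 kHz, folds to fs − 22.6 kHz = 10.4 kHz.
64.2 kHz mod fs = 31.2 kHz.
31.2 kHz > fs/2 = 16.5 kHz, folds to fs − 31.2 kHz = 1.8 kHz.
34.8 kHz mod fs = 1.8 kHz.
1.8 kHz ≤ fs/2 = 16.5 kHz, appears at 1.8 kHz.
76.2 kHz mod fs = 10.2 kHz.
10.2 kHz ≤ fs/2 = 16.5 kHz, appears at 10.2 kHz.
34.8 kHz and 64.2 kHz both map to 1.8 kHz.

34.8 kHz, 64.2 kHz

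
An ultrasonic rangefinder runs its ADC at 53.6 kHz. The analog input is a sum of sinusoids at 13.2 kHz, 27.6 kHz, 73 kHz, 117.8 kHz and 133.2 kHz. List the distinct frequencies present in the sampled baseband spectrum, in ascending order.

fs/2 = 26.8 kHz.
13.2 kHz ≤ fs/2 = 26.8 kHz, passes unchanged.
27.6 kHz > fs/2 = 26.8 kHz, folds to fs − 27.6 kHz = 26 kHz.
73 kHz mod fs = 19.4 kHz.
19.4 kHz ≤ fs/2 = 26.8 kHz, appears at 19.4 kHz.
117.8 kHz mod fs = 10.6 kHz.
10.6 kHz ≤ fs/2 = 26.8 kHz, appears at 10.6 kHz.
133.2 kHz mod fs = 26 kHz.
26 kHz ≤ fs/2 = 26.8 kHz, appears at 26 kHz.
Distinct values: {10.6 kHz, 13.2 kHz, 19.4 kHz, 26 kHz}.

10.6 kHz, 13.2 kHz, 19.4 kHz, 26 kHz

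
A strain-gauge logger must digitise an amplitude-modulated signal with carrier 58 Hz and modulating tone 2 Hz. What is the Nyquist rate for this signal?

120 Hz

AM sidebands sit at fc ± fm = 56 Hz and 60 Hz.
Highest-frequency component: 60 Hz.
Nyquist rate = 2 × 60 Hz = 120 Hz.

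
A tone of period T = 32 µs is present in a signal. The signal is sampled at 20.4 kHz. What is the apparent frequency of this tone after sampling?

T = 32 µs → f = 1/T = 31.25 kHz.
31.25 kHz mod fs = 10.85 kHz.
10.85 kHz > fs/2 = 10.2 kHz, folds to fs − 10.85 kHz = 9.55 kHz.

9.55 kHz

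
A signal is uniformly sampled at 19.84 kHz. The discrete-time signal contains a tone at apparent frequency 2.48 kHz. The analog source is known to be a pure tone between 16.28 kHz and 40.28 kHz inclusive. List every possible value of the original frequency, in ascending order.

Frequencies that alias to 2.48 kHz are k·fs ± 2.48 kHz for integer k ≥ 0.
k=0: 2.48 kHz.
k=1: 17.36 kHz, 22.32 kHz.
k=2: 37.2 kHz, 42.16 kHz.
k=3: 57.04 kHz, 62 kHz.
Within [16.28 kHz, 40.28 kHz]: 17.36 kHz, 22.32 kHz, 37.2 kHz.

17.36 kHz, 22.32 kHz, 37.2 kHz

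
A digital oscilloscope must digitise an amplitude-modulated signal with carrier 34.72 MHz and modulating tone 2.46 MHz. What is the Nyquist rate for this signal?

AM sidebands sit at fc ± fm = 32.26 MHz and 37.18 MHz.
Highest-frequency component: 37.18 MHz.
Nyquist rate = 2 × 37.18 MHz = 74.36 MHz.

74.36 MHz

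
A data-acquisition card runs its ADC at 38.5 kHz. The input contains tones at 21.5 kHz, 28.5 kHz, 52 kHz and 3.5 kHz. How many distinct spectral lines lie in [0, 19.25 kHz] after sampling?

fs/2 = 19.25 kHz.
21.5 kHz > fs/2 = 19.25 kHz, folds to fs − 21.5 kHz = 17 kHz.
28.5 kHz > fs/2 = 19.25 kHz, folds to fs − 28.5 kHz = 10 kHz.
52 kHz mod fs = 13.5 kHz.
13.5 kHz ≤ fs/2 = 19.25 kHz, appears at 13.5 kHz.
3.5 kHz ≤ fs/2 = 19.25 kHz, passes unchanged.
Distinct values: {3.5 kHz, 10 kHz, 13.5 kHz, 17 kHz} → 4.

4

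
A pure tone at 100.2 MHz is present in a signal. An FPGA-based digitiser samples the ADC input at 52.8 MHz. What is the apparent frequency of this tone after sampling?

100.2 MHz mod fs = 47.4 MHz.
47.4 MHz > fs/2 = 26.4 MHz, folds to fs − 47.4 MHz = 5.4 MHz.

5.4 MHz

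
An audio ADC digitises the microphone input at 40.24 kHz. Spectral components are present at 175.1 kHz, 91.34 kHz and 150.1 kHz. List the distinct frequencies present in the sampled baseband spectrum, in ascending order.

10.86 kHz, 14.14 kHz

fs/2 = 20.12 kHz.
175.1 kHz mod fs = 14.14 kHz.
14.14 kHz ≤ fs/2 = 20.12 kHz, appears at 14.14 kHz.
91.34 kHz mod fs = 10.86 kHz.
10.86 kHz ≤ fs/2 = 20.12 kHz, appears at 10.86 kHz.
150.1 kHz mod fs = 29.38 kHz.
29.38 kHz > fs/2 = 20.12 kHz, folds to fs − 29.38 kHz = 10.86 kHz.
Distinct values: {10.86 kHz, 14.14 kHz}.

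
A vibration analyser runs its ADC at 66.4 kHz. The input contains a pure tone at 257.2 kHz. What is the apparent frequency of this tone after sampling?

8.4 kHz

257.2 kHz mod fs = 58 kHz.
58 kHz > fs/2 = 33.2 kHz, folds to fs − 58 kHz = 8.4 kHz.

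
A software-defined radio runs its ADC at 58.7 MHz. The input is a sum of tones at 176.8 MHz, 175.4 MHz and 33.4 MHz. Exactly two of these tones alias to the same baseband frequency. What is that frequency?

0.7 MHz

fs/2 = 29.35 MHz.
176.8 MHz mod fs = 0.7 MHz.
0.7 MHz ≤ fs/2 = 29.35 MHz, appears at 0.7 MHz.
175.4 MHz mod fs = 58 MHz.
58 MHz > fs/2 = 29.35 MHz, folds to fs − 58 MHz = 0.7 MHz.
33.4 MHz > fs/2 = 29.35 MHz, folds to fs − 33.4 MHz = 25.3 MHz.
175.4 MHz and 176.8 MHz both map to 0.7 MHz.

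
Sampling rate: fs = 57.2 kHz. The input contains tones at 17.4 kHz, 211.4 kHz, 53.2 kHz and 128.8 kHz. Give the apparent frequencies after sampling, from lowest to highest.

4 kHz, 14.4 kHz, 17.4 kHz

fs/2 = 28.6 kHz.
17.4 kHz ≤ fs/2 = 28.6 kHz, passes unchanged.
211.4 kHz mod fs = 39.8 kHz.
39.8 kHz > fs/2 = 28.6 kHz, folds to fs − 39.8 kHz = 17.4 kHz.
53.2 kHz > fs/2 = 28.6 kHz, folds to fs − 53.2 kHz = 4 kHz.
128.8 kHz mod fs = 14.4 kHz.
14.4 kHz ≤ fs/2 = 28.6 kHz, appears at 14.4 kHz.
Distinct values: {4 kHz, 14.4 kHz, 17.4 kHz}.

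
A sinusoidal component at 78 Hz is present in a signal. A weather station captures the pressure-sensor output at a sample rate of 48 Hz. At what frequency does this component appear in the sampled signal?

78 Hz mod fs = 30 Hz.
30 Hz > fs/2 = 24 Hz, folds to fs − 30 Hz = 18 Hz.

18 Hz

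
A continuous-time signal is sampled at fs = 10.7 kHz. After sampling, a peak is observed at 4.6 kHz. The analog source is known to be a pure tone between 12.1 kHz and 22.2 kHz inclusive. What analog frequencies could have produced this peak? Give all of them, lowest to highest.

Frequencies that alias to 4.6 kHz are k·fs ± 4.6 kHz for integer k ≥ 0.
k=0: 4.6 kHz.
k=1: 6.1 kHz, 15.3 kHz.
k=2: 16.8 kHz, 26 kHz.
k=3: 27.5 kHz, 36.7 kHz.
Within [12.1 kHz, 22.2 kHz]: 15.3 kHz, 16.8 kHz.

15.3 kHz, 16.8 kHz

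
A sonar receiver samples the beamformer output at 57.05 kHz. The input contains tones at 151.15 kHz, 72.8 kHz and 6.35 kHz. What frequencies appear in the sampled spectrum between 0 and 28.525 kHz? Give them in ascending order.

fs/2 = 28.525 kHz.
151.15 kHz mod fs = 37.05 kHz.
37.05 kHz > fs/2 = 28.525 kHz, folds to fs − 37.05 kHz = 20 kHz.
72.8 kHz mod fs = 15.75 kHz.
15.75 kHz ≤ fs/2 = 28.525 kHz, appears at 15.75 kHz.
6.35 kHz ≤ fs/2 = 28.525 kHz, passes unchanged.
Distinct values: {6.35 kHz, 15.75 kHz, 20 kHz}.

6.35 kHz, 15.75 kHz, 20 kHz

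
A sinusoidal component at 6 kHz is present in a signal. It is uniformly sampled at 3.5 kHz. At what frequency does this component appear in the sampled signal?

1 kHz

6 kHz mod fs = 2.5 kHz.
2.5 kHz > fs/2 = 1.75 kHz, folds to fs − 2.5 kHz = 1 kHz.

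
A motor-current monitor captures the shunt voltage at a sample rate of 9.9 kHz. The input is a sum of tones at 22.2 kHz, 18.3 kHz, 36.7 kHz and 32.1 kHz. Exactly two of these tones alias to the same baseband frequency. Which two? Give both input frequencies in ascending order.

fs/2 = 4.95 kHz.
22.2 kHz mod fs = 2.4 kHz.
2.4 kHz ≤ fs/2 = 4.95 kHz, appears at 2.4 kHz.
18.3 kHz mod fs = 8.4 kHz.
8.4 kHz > fs/2 = 4.95 kHz, folds to fs − 8.4 kHz = 1.5 kHz.
36.7 kHz mod fs = 7 kHz.
7 kHz > fs/2 = 4.95 kHz, folds to fs − 7 kHz = 2.9 kHz.
32.1 kHz mod fs = 2.4 kHz.
2.4 kHz ≤ fs/2 = 4.95 kHz, appears at 2.4 kHz.
22.2 kHz and 32.1 kHz both map to 2.4 kHz.

22.2 kHz, 32.1 kHz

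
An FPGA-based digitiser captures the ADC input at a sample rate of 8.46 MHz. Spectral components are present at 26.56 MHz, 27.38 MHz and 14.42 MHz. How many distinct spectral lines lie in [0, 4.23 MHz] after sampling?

fs/2 = 4.23 MHz.
26.56 MHz mod fs = 1.18 MHz.
1.18 MHz ≤ fs/2 = 4.23 MHz, appears at 1.18 MHz.
27.38 MHz mod fs = 2 MHz.
2 MHz ≤ fs/2 = 4.23 MHz, appears at 2 MHz.
14.42 MHz mod fs = 5.96 MHz.
5.96 MHz > fs/2 = 4.23 MHz, folds to fs − 5.96 MHz = 2.5 MHz.
Distinct values: {1.18 MHz, 2 MHz, 2.5 MHz} → 3.

3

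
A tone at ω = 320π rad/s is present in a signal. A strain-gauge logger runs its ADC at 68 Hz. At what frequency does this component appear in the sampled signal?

ω = 320π rad/s → f = ω/(2π) = 160 Hz.
160 Hz mod fs = 24 Hz.
24 Hz ≤ fs/2 = 34 Hz, appears at 24 Hz.

24 Hz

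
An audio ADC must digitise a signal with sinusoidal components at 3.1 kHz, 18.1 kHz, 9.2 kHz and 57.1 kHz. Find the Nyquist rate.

Highest-frequency component: 57.1 kHz.
Nyquist rate = 2 × 57.1 kHz = 114.2 kHz.

114.2 kHz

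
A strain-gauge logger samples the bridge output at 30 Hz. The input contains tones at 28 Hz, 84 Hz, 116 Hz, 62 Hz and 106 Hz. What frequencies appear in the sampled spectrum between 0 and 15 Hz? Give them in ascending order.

fs/2 = 15 Hz.
28 Hz > fs/2 = 15 Hz, folds to fs − 28 Hz = 2 Hz.
84 Hz mod fs = 24 Hz.
24 Hz > fs/2 = 15 Hz, folds to fs − 24 Hz = 6 Hz.
116 Hz mod fs = 26 Hz.
26 Hz > fs/2 = 15 Hz, folds to fs − 26 Hz = 4 Hz.
62 Hz mod fs = 2 Hz.
2 Hz ≤ fs/2 = 15 Hz, appears at 2 Hz.
106 Hz mod fs = 16 Hz.
16 Hz > fs/2 = 15 Hz, folds to fs − 16 Hz = 14 Hz.
Distinct values: {2 Hz, 4 Hz, 6 Hz, 14 Hz}.

2 Hz, 4 Hz, 6 Hz, 14 Hz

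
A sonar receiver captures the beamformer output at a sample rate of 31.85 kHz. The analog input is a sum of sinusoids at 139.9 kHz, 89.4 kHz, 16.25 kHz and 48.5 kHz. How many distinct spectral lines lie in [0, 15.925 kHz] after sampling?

fs/2 = 15.925 kHz.
139.9 kHz mod fs = 12.5 kHz.
12.5 kHz ≤ fs/2 = 15.925 kHz, appears at 12.5 kHz.
89.4 kHz mod fs = 25.7 kHz.
25.7 kHz > fs/2 = 15.925 kHz, folds to fs − 25.7 kHz = 6.15 kHz.
16.25 kHz > fs/2 = 15.925 kHz, folds to fs − 16.25 kHz = 15.6 kHz.
48.5 kHz mod fs = 16.65 kHz.
16.65 kHz > fs/2 = 15.925 kHz, folds to fs − 16.65 kHz = 15.2 kHz.
Distinct values: {6.15 kHz, 12.5 kHz, 15.2 kHz, 15.6 kHz} → 4.

4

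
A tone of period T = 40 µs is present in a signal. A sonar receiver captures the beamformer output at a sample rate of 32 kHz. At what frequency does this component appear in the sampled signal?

T = 40 µs → f = 1/T = 25 kHz.
25 kHz > fs/2 = 16 kHz, folds to fs − 25 kHz = 7 kHz.

7 kHz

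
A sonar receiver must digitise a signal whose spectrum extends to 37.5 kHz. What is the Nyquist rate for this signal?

Nyquist rate = 2 × 37.5 kHz = 75 kHz.

75 kHz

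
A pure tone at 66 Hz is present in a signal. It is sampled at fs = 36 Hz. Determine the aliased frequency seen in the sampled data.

66 Hz mod fs = 30 Hz.
30 Hz > fs/2 = 18 Hz, folds to fs − 30 Hz = 6 Hz.

6 Hz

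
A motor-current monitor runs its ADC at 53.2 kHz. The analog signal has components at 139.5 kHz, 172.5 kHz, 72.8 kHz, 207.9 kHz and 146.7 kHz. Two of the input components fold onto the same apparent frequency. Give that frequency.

12.9 kHz

fs/2 = 26.6 kHz.
139.5 kHz mod fs = 33.1 kHz.
33.1 kHz > fs/2 = 26.6 kHz, folds to fs − 33.1 kHz = 20.1 kHz.
172.5 kHz mod fs = 12.9 kHz.
12.9 kHz ≤ fs/2 = 26.6 kHz, appears at 12.9 kHz.
72.8 kHz mod fs = 19.6 kHz.
19.6 kHz ≤ fs/2 = 26.6 kHz, appears at 19.6 kHz.
207.9 kHz mod fs = 48.3 kHz.
48.3 kHz > fs/2 = 26.6 kHz, folds to fs − 48.3 kHz = 4.9 kHz.
146.7 kHz mod fs = 40.3 kHz.
40.3 kHz > fs/2 = 26.6 kHz, folds to fs − 40.3 kHz = 12.9 kHz.
146.7 kHz and 172.5 kHz both map to 12.9 kHz.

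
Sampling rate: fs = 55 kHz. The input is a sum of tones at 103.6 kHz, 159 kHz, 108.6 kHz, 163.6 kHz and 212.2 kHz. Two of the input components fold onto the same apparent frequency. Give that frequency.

fs/2 = 27.5 kHz.
103.6 kHz mod fs = 48.6 kHz.
48.6 kHz > fs/2 = 27.5 kHz, folds to fs − 48.6 kHz = 6.4 kHz.
159 kHz mod fs = 49 kHz.
49 kHz > fs/2 = 27.5 kHz, folds to fs − 49 kHz = 6 kHz.
108.6 kHz mod fs = 53.6 kHz.
53.6 kHz > fs/2 = 27.5 kHz, folds to fs − 53.6 kHz = 1.4 kHz.
163.6 kHz mod fs = 53.6 kHz.
53.6 kHz > fs/2 = 27.5 kHz, folds to fs − 53.6 kHz = 1.4 kHz.
212.2 kHz mod fs = 47.2 kHz.
47.2 kHz > fs/2 = 27.5 kHz, folds to fs − 47.2 kHz = 7.8 kHz.
108.6 kHz and 163.6 kHz both map to 1.4 kHz.

1.4 kHz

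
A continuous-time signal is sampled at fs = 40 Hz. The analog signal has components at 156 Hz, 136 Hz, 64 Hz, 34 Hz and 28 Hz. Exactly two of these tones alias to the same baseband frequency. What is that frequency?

16 Hz

fs/2 = 20 Hz.
156 Hz mod fs = 36 Hz.
36 Hz > fs/2 = 20 Hz, folds to fs − 36 Hz = 4 Hz.
136 Hz mod fs = 16 Hz.
16 Hz ≤ fs/2 = 20 Hz, appears at 16 Hz.
64 Hz mod fs = 24 Hz.
24 Hz > fs/2 = 20 Hz, folds to fs − 24 Hz = 16 Hz.
34 Hz > fs/2 = 20 Hz, folds to fs − 34 Hz = 6 Hz.
28 Hz > fs/2 = 20 Hz, folds to fs − 28 Hz = 12 Hz.
64 Hz and 136 Hz both map to 16 Hz.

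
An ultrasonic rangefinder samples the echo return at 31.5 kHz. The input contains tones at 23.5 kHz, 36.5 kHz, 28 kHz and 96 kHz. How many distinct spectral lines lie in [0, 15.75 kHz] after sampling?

fs/2 = 15.75 kHz.
23.5 kHz > fs/2 = 15.75 kHz, folds to fs − 23.5 kHz = 8 kHz.
36.5 kHz mod fs = 5 kHz.
5 kHz ≤ fs/2 = 15.75 kHz, appears at 5 kHz.
28 kHz > fs/2 = 15.75 kHz, folds to fs − 28 kHz = 3.5 kHz.
96 kHz mod fs = 1.5 kHz.
1.5 kHz ≤ fs/2 = 15.75 kHz, appears at 1.5 kHz.
Distinct values: {1.5 kHz, 3.5 kHz, 5 kHz, 8 kHz} → 4.

4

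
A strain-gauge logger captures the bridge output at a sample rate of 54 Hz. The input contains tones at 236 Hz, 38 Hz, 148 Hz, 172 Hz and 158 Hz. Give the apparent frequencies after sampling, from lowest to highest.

4 Hz, 10 Hz, 14 Hz, 16 Hz, 20 Hz

fs/2 = 27 Hz.
236 Hz mod fs = 20 Hz.
20 Hz ≤ fs/2 = 27 Hz, appears at 20 Hz.
38 Hz > fs/2 = 27 Hz, folds to fs − 38 Hz = 16 Hz.
148 Hz mod fs = 40 Hz.
40 Hz > fs/2 = 27 Hz, folds to fs − 40 Hz = 14 Hz.
172 Hz mod fs = 10 Hz.
10 Hz ≤ fs/2 = 27 Hz, appears at 10 Hz.
158 Hz mod fs = 50 Hz.
50 Hz > fs/2 = 27 Hz, folds to fs − 50 Hz = 4 Hz.
Distinct values: {4 Hz, 10 Hz, 14 Hz, 16 Hz, 20 Hz}.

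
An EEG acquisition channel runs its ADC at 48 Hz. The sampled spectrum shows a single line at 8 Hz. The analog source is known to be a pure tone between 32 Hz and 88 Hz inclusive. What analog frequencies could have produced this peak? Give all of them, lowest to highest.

Frequencies that alias to 8 Hz are k·fs ± 8 Hz for integer k ≥ 0.
k=0: 8 Hz.
k=1: 40 Hz, 56 Hz.
k=2: 88 Hz, 104 Hz.
k=3: 136 Hz, 152 Hz.
Within [32 Hz, 88 Hz]: 40 Hz, 56 Hz, 88 Hz.

40 Hz, 56 Hz, 88 Hz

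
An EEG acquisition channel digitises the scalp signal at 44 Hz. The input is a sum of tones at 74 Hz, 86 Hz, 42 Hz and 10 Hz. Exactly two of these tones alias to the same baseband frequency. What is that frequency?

2 Hz

fs/2 = 22 Hz.
74 Hz mod fs = 30 Hz.
30 Hz > fs/2 = 22 Hz, folds to fs − 30 Hz = 14 Hz.
86 Hz mod fs = 42 Hz.
42 Hz > fs/2 = 22 Hz, folds to fs − 42 Hz = 2 Hz.
42 Hz > fs/2 = 22 Hz, folds to fs − 42 Hz = 2 Hz.
10 Hz ≤ fs/2 = 22 Hz, passes unchanged.
42 Hz and 86 Hz both map to 2 Hz.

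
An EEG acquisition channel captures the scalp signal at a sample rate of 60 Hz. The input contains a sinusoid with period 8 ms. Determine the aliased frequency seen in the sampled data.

5 Hz

T = 8 ms → f = 1/T = 125 Hz.
125 Hz mod fs = 5 Hz.
5 Hz ≤ fs/2 = 30 Hz, appears at 5 Hz.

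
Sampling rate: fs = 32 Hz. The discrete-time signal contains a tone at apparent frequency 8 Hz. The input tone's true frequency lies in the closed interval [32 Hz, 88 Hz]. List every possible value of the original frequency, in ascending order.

Frequencies that alias to 8 Hz are k·fs ± 8 Hz for integer k ≥ 0.
k=0: 8 Hz.
k=1: 24 Hz, 40 Hz.
k=2: 56 Hz, 72 Hz.
k=3: 88 Hz, 104 Hz.
k=4: 120 Hz, 136 Hz.
Within [32 Hz, 88 Hz]: 40 Hz, 56 Hz, 72 Hz, 88 Hz.

40 Hz, 56 Hz, 72 Hz, 88 Hz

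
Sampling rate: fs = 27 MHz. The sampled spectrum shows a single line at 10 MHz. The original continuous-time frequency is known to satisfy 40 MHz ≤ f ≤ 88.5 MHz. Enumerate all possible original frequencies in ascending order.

Frequencies that alias to 10 MHz are k·fs ± 10 MHz for integer k ≥ 0.
k=0: 10 MHz.
k=1: 17 MHz, 37 MHz.
k=2: 44 MHz, 64 MHz.
k=3: 71 MHz, 91 MHz.
k=4: 98 MHz, 118 MHz.
Within [40 MHz, 88.5 MHz]: 44 MHz, 64 MHz, 71 MHz.

44 MHz, 64 MHz, 71 MHz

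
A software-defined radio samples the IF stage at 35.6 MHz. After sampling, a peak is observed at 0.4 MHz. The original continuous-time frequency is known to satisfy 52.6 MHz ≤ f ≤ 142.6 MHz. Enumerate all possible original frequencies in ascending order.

70.8 MHz, 71.6 MHz, 106.4 MHz, 107.2 MHz, 142 MHz

Frequencies that alias to 0.4 MHz are k·fs ± 0.4 MHz for integer k ≥ 0.
k=0: 0.4 MHz.
k=1: 35.2 MHz, 36 MHz.
k=2: 70.8 MHz, 71.6 MHz.
k=3: 106.4 MHz, 107.2 MHz.
k=4: 142 MHz, 142.8 MHz.
k=5: 177.6 MHz, 178.4 MHz.
Within [52.6 MHz, 142.6 MHz]: 70.8 MHz, 71.6 MHz, 106.4 MHz, 107.2 MHz, 142 MHz.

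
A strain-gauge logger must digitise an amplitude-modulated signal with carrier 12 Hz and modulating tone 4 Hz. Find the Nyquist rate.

AM sidebands sit at fc ± fm = 8 Hz and 16 Hz.
Highest-frequency component: 16 Hz.
Nyquist rate = 2 × 16 Hz = 32 Hz.

32 Hz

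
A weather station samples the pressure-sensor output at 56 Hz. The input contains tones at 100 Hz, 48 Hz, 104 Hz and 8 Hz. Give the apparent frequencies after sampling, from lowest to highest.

8 Hz, 12 Hz

fs/2 = 28 Hz.
100 Hz mod fs = 44 Hz.
44 Hz > fs/2 = 28 Hz, folds to fs − 44 Hz = 12 Hz.
48 Hz > fs/2 = 28 Hz, folds to fs − 48 Hz = 8 Hz.
104 Hz mod fs = 48 Hz.
48 Hz > fs/2 = 28 Hz, folds to fs − 48 Hz = 8 Hz.
8 Hz ≤ fs/2 = 28 Hz, passes unchanged.
Distinct values: {8 Hz, 12 Hz}.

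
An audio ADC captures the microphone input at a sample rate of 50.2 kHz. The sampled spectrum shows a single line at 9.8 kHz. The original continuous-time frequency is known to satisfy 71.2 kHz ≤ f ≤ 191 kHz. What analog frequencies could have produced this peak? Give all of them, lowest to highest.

90.6 kHz, 110.2 kHz, 140.8 kHz, 160.4 kHz, 191 kHz

Frequencies that alias to 9.8 kHz are k·fs ± 9.8 kHz for integer k ≥ 0.
k=0: 9.8 kHz.
k=1: 40.4 kHz, 60 kHz.
k=2: 90.6 kHz, 110.2 kHz.
k=3: 140.8 kHz, 160.4 kHz.
k=4: 191 kHz, 210.6 kHz.
k=5: 241.2 kHz, 260.8 kHz.
Within [71.2 kHz, 191 kHz]: 90.6 kHz, 110.2 kHz, 140.8 kHz, 160.4 kHz, 191 kHz.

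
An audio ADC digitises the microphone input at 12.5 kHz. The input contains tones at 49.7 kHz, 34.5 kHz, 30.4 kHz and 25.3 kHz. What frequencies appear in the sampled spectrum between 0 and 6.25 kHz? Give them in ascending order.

fs/2 = 6.25 kHz.
49.7 kHz mod fs = 12.2 kHz.
12.2 kHz > fs/2 = 6.25 kHz, folds to fs − 12.2 kHz = 0.3 kHz.
34.5 kHz mod fs = 9.5 kHz.
9.5 kHz > fs/2 = 6.25 kHz, folds to fs − 9.5 kHz = 3 kHz.
30.4 kHz mod fs = 5.4 kHz.
5.4 kHz ≤ fs/2 = 6.25 kHz, appears at 5.4 kHz.
25.3 kHz mod fs = 0.3 kHz.
0.3 kHz ≤ fs/2 = 6.25 kHz, appears at 0.3 kHz.
Distinct values: {0.3 kHz, 3 kHz, 5.4 kHz}.

0.3 kHz, 3 kHz, 5.4 kHz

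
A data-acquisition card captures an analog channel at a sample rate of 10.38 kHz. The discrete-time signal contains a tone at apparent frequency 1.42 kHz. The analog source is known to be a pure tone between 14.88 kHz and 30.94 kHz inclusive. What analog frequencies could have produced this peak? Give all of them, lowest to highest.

19.34 kHz, 22.18 kHz, 29.72 kHz

Frequencies that alias to 1.42 kHz are k·fs ± 1.42 kHz for integer k ≥ 0.
k=0: 1.42 kHz.
k=1: 8.96 kHz, 11.8 kHz.
k=2: 19.34 kHz, 22.18 kHz.
k=3: 29.72 kHz, 32.56 kHz.
k=4: 40.1 kHz, 42.94 kHz.
Within [14.88 kHz, 30.94 kHz]: 19.34 kHz, 22.18 kHz, 29.72 kHz.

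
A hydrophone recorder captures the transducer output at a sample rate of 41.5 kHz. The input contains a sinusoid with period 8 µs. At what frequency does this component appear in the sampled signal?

0.5 kHz

T = 8 µs → f = 1/T = 125 kHz.
125 kHz mod fs = 0.5 kHz.
0.5 kHz ≤ fs/2 = 20.75 kHz, appears at 0.5 kHz.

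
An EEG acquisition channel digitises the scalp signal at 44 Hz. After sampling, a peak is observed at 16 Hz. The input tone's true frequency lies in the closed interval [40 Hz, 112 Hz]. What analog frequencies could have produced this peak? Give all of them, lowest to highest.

60 Hz, 72 Hz, 104 Hz

Frequencies that alias to 16 Hz are k·fs ± 16 Hz for integer k ≥ 0.
k=0: 16 Hz.
k=1: 28 Hz, 60 Hz.
k=2: 72 Hz, 104 Hz.
k=3: 116 Hz, 148 Hz.
Within [40 Hz, 112 Hz]: 60 Hz, 72 Hz, 104 Hz.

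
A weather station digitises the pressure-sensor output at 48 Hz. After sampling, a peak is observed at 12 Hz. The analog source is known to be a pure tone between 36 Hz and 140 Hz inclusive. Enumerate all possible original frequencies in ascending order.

Frequencies that alias to 12 Hz are k·fs ± 12 Hz for integer k ≥ 0.
k=0: 12 Hz.
k=1: 36 Hz, 60 Hz.
k=2: 84 Hz, 108 Hz.
k=3: 132 Hz, 156 Hz.
k=4: 180 Hz, 204 Hz.
Within [36 Hz, 140 Hz]: 36 Hz, 60 Hz, 84 Hz, 108 Hz, 132 Hz.

36 Hz, 60 Hz, 84 Hz, 108 Hz, 132 Hz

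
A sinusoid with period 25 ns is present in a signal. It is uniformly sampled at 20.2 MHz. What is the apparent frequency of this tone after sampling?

0.4 MHz

T = 25 ns → f = 1/T = 40 MHz.
40 MHz mod fs = 19.8 MHz.
19.8 MHz > fs/2 = 10.1 MHz, folds to fs − 19.8 MHz = 0.4 MHz.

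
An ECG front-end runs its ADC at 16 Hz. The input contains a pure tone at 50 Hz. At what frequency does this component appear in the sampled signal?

50 Hz mod fs = 2 Hz.
2 Hz ≤ fs/2 = 8 Hz, appears at 2 Hz.

2 Hz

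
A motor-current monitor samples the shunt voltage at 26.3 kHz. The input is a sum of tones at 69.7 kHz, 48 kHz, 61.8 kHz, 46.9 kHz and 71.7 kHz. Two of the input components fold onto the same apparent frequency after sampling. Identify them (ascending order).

61.8 kHz, 69.7 kHz

fs/2 = 13.15 kHz.
69.7 kHz mod fs = 17.1 kHz.
17.1 kHz > fs/2 = 13.15 kHz, folds to fs − 17.1 kHz = 9.2 kHz.
48 kHz mod fs = 21.7 kHz.
21.7 kHz > fs/2 = 13.15 kHz, folds to fs − 21.7 kHz = 4.6 kHz.
61.8 kHz mod fs = 9.2 kHz.
9.2 kHz ≤ fs/2 = 13.15 kHz, appears at 9.2 kHz.
46.9 kHz mod fs = 20.6 kHz.
20.6 kHz > fs/2 = 13.15 kHz, folds to fs − 20.6 kHz = 5.7 kHz.
71.7 kHz mod fs = 19.1 kHz.
19.1 kHz > fs/2 = 13.15 kHz, folds to fs − 19.1 kHz = 7.2 kHz.
61.8 kHz and 69.7 kHz both map to 9.2 kHz.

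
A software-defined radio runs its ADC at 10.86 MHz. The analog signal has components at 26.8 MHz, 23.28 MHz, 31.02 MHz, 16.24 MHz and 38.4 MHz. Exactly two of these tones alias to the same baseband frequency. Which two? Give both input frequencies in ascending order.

23.28 MHz, 31.02 MHz

fs/2 = 5.43 MHz.
26.8 MHz mod fs = 5.08 MHz.
5.08 MHz ≤ fs/2 = 5.43 MHz, appears at 5.08 MHz.
23.28 MHz mod fs = 1.56 MHz.
1.56 MHz ≤ fs/2 = 5.43 MHz, appears at 1.56 MHz.
31.02 MHz mod fs = 9.3 MHz.
9.3 MHz > fs/2 = 5.43 MHz, folds to fs − 9.3 MHz = 1.56 MHz.
16.24 MHz mod fs = 5.38 MHz.
5.38 MHz ≤ fs/2 = 5.43 MHz, appears at 5.38 MHz.
38.4 MHz mod fs = 5.82 MHz.
5.82 MHz > fs/2 = 5.43 MHz, folds to fs − 5.82 MHz = 5.04 MHz.
23.28 MHz and 31.02 MHz both map to 1.56 MHz.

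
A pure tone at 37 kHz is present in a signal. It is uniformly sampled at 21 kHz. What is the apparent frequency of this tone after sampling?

37 kHz mod fs = 16 kHz.
16 kHz > fs/2 = 10.5 kHz, folds to fs − 16 kHz = 5 kHz.

5 kHz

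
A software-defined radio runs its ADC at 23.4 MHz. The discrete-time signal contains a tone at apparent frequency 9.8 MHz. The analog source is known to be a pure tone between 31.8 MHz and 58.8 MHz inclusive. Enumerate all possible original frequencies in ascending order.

Frequencies that alias to 9.8 MHz are k·fs ± 9.8 MHz for integer k ≥ 0.
k=0: 9.8 MHz.
k=1: 13.6 MHz, 33.2 MHz.
k=2: 37 MHz, 56.6 MHz.
k=3: 60.4 MHz, 80 MHz.
Within [31.8 MHz, 58.8 MHz]: 33.2 MHz, 37 MHz, 56.6 MHz.

33.2 MHz, 37 MHz, 56.6 MHz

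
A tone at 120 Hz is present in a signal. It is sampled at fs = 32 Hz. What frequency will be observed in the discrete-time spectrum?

8 Hz

120 Hz mod fs = 24 Hz.
24 Hz > fs/2 = 16 Hz, folds to fs − 24 Hz = 8 Hz.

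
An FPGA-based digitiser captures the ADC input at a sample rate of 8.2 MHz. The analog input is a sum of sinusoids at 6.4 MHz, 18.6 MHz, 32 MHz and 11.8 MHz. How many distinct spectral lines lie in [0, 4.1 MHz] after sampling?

4

fs/2 = 4.1 MHz.
6.4 MHz > fs/2 = 4.1 MHz, folds to fs − 6.4 MHz = 1.8 MHz.
18.6 MHz mod fs = 2.2 MHz.
2.2 MHz ≤ fs/2 = 4.1 MHz, appears at 2.2 MHz.
32 MHz mod fs = 7.4 MHz.
7.4 MHz > fs/2 = 4.1 MHz, folds to fs − 7.4 MHz = 0.8 MHz.
11.8 MHz mod fs = 3.6 MHz.
3.6 MHz ≤ fs/2 = 4.1 MHz, appears at 3.6 MHz.
Distinct values: {0.8 MHz, 1.8 MHz, 2.2 MHz, 3.6 MHz} → 4.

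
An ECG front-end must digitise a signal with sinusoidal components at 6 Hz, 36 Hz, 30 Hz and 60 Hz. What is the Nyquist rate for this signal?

120 Hz

Highest-frequency component: 60 Hz.
Nyquist rate = 2 × 60 Hz = 120 Hz.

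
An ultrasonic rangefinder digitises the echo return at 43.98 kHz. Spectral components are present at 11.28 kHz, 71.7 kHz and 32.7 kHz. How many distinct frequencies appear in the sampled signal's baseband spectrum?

2

fs/2 = 21.99 kHz.
11.28 kHz ≤ fs/2 = 21.99 kHz, passes unchanged.
71.7 kHz mod fs = 27.72 kHz.
27.72 kHz > fs/2 = 21.99 kHz, folds to fs − 27.72 kHz = 16.26 kHz.
32.7 kHz > fs/2 = 21.99 kHz, folds to fs − 32.7 kHz = 11.28 kHz.
Distinct values: {11.28 kHz, 16.26 kHz} → 2.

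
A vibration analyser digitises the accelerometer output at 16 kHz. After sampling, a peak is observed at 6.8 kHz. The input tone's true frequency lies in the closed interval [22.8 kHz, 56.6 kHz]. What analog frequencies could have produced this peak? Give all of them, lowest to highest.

Frequencies that alias to 6.8 kHz are k·fs ± 6.8 kHz for integer k ≥ 0.
k=0: 6.8 kHz.
k=1: 9.2 kHz, 22.8 kHz.
k=2: 25.2 kHz, 38.8 kHz.
k=3: 41.2 kHz, 54.8 kHz.
k=4: 57.2 kHz, 70.8 kHz.
Within [22.8 kHz, 56.6 kHz]: 22.8 kHz, 25.2 kHz, 38.8 kHz, 41.2 kHz, 54.8 kHz.

22.8 kHz, 25.2 kHz, 38.8 kHz, 41.2 kHz, 54.8 kHz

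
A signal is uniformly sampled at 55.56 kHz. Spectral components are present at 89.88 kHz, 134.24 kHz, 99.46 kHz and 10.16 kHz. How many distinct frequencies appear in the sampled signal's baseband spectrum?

4

fs/2 = 27.78 kHz.
89.88 kHz mod fs = 34.32 kHz.
34.32 kHz > fs/2 = 27.78 kHz, folds to fs − 34.32 kHz = 21.24 kHz.
134.24 kHz mod fs = 23.12 kHz.
23.12 kHz ≤ fs/2 = 27.78 kHz, appears at 23.12 kHz.
99.46 kHz mod fs = 43.9 kHz.
43.9 kHz > fs/2 = 27.78 kHz, folds to fs − 43.9 kHz = 11.66 kHz.
10.16 kHz ≤ fs/2 = 27.78 kHz, passes unchanged.
Distinct values: {10.16 kHz, 11.66 kHz, 21.24 kHz, 23.12 kHz} → 4.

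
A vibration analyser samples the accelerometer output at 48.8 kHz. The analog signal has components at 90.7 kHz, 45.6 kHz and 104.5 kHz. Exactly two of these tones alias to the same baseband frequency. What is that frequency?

fs/2 = 24.4 kHz.
90.7 kHz mod fs = 41.9 kHz.
41.9 kHz > fs/2 = 24.4 kHz, folds to fs − 41.9 kHz = 6.9 kHz.
45.6 kHz > fs/2 = 24.4 kHz, folds to fs − 45.6 kHz = 3.2 kHz.
104.5 kHz mod fs = 6.9 kHz.
6.9 kHz ≤ fs/2 = 24.4 kHz, appears at 6.9 kHz.
90.7 kHz and 104.5 kHz both map to 6.9 kHz.

6.9 kHz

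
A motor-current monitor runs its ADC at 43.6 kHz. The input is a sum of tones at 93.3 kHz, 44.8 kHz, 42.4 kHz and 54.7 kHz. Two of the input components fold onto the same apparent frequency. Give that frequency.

fs/2 = 21.8 kHz.
93.3 kHz mod fs = 6.1 kHz.
6.1 kHz ≤ fs/2 = 21.8 kHz, appears at 6.1 kHz.
44.8 kHz mod fs = 1.2 kHz.
1.2 kHz ≤ fs/2 = 21.8 kHz, appears at 1.2 kHz.
42.4 kHz > fs/2 = 21.8 kHz, folds to fs − 42.4 kHz = 1.2 kHz.
54.7 kHz mod fs = 11.1 kHz.
11.1 kHz ≤ fs/2 = 21.8 kHz, appears at 11.1 kHz.
42.4 kHz and 44.8 kHz both map to 1.2 kHz.

1.2 kHz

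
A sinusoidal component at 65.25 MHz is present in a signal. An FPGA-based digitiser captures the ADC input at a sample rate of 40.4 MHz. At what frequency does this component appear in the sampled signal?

15.55 MHz

65.25 MHz mod fs = 24.85 MHz.
24.85 MHz > fs/2 = 20.2 MHz, folds to fs − 24.85 MHz = 15.55 MHz.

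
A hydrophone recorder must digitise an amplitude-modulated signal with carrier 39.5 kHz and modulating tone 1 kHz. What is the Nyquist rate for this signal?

AM sidebands sit at fc ± fm = 38.5 kHz and 40.5 kHz.
Highest-frequency component: 40.5 kHz.
Nyquist rate = 2 × 40.5 kHz = 81 kHz.

81 kHz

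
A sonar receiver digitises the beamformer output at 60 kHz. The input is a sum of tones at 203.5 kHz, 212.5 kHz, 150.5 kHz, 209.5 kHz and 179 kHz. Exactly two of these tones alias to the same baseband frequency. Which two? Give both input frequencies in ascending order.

fs/2 = 30 kHz.
203.5 kHz mod fs = 23.5 kHz.
23.5 kHz ≤ fs/2 = 30 kHz, appears at 23.5 kHz.
212.5 kHz mod fs = 32.5 kHz.
32.5 kHz > fs/2 = 30 kHz, folds to fs − 32.5 kHz = 27.5 kHz.
150.5 kHz mod fs = 30.5 kHz.
30.5 kHz > fs/2 = 30 kHz, folds to fs − 30.5 kHz = 29.5 kHz.
209.5 kHz mod fs = 29.5 kHz.
29.5 kHz ≤ fs/2 = 30 kHz, appears at 29.5 kHz.
179 kHz mod fs = 59 kHz.
59 kHz > fs/2 = 30 kHz, folds to fs − 59 kHz = 1 kHz.
150.5 kHz and 209.5 kHz both map to 29.5 kHz.

150.5 kHz, 209.5 kHz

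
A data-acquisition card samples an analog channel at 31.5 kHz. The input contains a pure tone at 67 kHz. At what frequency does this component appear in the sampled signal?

4 kHz

67 kHz mod fs = 4 kHz.
4 kHz ≤ fs/2 = 15.75 kHz, appears at 4 kHz.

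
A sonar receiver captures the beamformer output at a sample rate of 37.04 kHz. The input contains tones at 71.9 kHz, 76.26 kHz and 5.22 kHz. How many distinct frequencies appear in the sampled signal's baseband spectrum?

2

fs/2 = 18.52 kHz.
71.9 kHz mod fs = 34.86 kHz.
34.86 kHz > fs/2 = 18.52 kHz, folds to fs − 34.86 kHz = 2.18 kHz.
76.26 kHz mod fs = 2.18 kHz.
2.18 kHz ≤ fs/2 = 18.52 kHz, appears at 2.18 kHz.
5.22 kHz ≤ fs/2 = 18.52 kHz, passes unchanged.
Distinct values: {2.18 kHz, 5.22 kHz} → 2.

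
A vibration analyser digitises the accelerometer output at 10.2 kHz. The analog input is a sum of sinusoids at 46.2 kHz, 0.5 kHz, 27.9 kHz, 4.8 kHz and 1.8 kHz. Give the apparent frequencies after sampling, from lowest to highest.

0.5 kHz, 1.8 kHz, 2.7 kHz, 4.8 kHz

fs/2 = 5.1 kHz.
46.2 kHz mod fs = 5.4 kHz.
5.4 kHz > fs/2 = 5.1 kHz, folds to fs − 5.4 kHz = 4.8 kHz.
0.5 kHz ≤ fs/2 = 5.1 kHz, passes unchanged.
27.9 kHz mod fs = 7.5 kHz.
7.5 kHz > fs/2 = 5.1 kHz, folds to fs − 7.5 kHz = 2.7 kHz.
4.8 kHz ≤ fs/2 = 5.1 kHz, passes unchanged.
1.8 kHz ≤ fs/2 = 5.1 kHz, passes unchanged.
Distinct values: {0.5 kHz, 1.8 kHz, 2.7 kHz, 4.8 kHz}.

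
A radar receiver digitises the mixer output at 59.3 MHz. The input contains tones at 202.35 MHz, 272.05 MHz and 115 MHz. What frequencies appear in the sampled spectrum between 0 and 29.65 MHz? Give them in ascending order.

3.6 MHz, 24.45 MHz

fs/2 = 29.65 MHz.
202.35 MHz mod fs = 24.45 MHz.
24.45 MHz ≤ fs/2 = 29.65 MHz, appears at 24.45 MHz.
272.05 MHz mod fs = 34.85 MHz.
34.85 MHz > fs/2 = 29.65 MHz, folds to fs − 34.85 MHz = 24.45 MHz.
115 MHz mod fs = 55.7 MHz.
55.7 MHz > fs/2 = 29.65 MHz, folds to fs − 55.7 MHz = 3.6 MHz.
Distinct values: {3.6 MHz, 24.45 MHz}.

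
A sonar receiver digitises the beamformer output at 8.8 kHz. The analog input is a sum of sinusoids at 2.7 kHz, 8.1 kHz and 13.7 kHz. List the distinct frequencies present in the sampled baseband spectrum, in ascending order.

fs/2 = 4.4 kHz.
2.7 kHz ≤ fs/2 = 4.4 kHz, passes unchanged.
8.1 kHz > fs/2 = 4.4 kHz, folds to fs − 8.1 kHz = 0.7 kHz.
13.7 kHz mod fs = 4.9 kHz.
4.9 kHz > fs/2 = 4.4 kHz, folds to fs − 4.9 kHz = 3.9 kHz.
Distinct values: {0.7 kHz, 2.7 kHz, 3.9 kHz}.

0.7 kHz, 2.7 kHz, 3.9 kHz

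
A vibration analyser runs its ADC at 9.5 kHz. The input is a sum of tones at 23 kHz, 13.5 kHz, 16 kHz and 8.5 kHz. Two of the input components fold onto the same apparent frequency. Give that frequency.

fs/2 = 4.75 kHz.
23 kHz mod fs = 4 kHz.
4 kHz ≤ fs/2 = 4.75 kHz, appears at 4 kHz.
13.5 kHz mod fs = 4 kHz.
4 kHz ≤ fs/2 = 4.75 kHz, appears at 4 kHz.
16 kHz mod fs = 6.5 kHz.
6.5 kHz > fs/2 = 4.75 kHz, folds to fs − 6.5 kHz = 3 kHz.
8.5 kHz > fs/2 = 4.75 kHz, folds to fs − 8.5 kHz = 1 kHz.
13.5 kHz and 23 kHz both map to 4 kHz.

4 kHz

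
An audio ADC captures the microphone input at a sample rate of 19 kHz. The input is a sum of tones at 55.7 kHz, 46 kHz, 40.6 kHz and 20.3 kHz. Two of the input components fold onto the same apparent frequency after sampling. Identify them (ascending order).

20.3 kHz, 55.7 kHz

fs/2 = 9.5 kHz.
55.7 kHz mod fs = 17.7 kHz.
17.7 kHz > fs/2 = 9.5 kHz, folds to fs − 17.7 kHz = 1.3 kHz.
46 kHz mod fs = 8 kHz.
8 kHz ≤ fs/2 = 9.5 kHz, appears at 8 kHz.
40.6 kHz mod fs = 2.6 kHz.
2.6 kHz ≤ fs/2 = 9.5 kHz, appears at 2.6 kHz.
20.3 kHz mod fs = 1.3 kHz.
1.3 kHz ≤ fs/2 = 9.5 kHz, appears at 1.3 kHz.
20.3 kHz and 55.7 kHz both map to 1.3 kHz.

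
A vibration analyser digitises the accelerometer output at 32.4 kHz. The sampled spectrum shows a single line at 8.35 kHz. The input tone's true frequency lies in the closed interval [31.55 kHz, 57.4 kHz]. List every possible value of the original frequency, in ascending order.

Frequencies that alias to 8.35 kHz are k·fs ± 8.35 kHz for integer k ≥ 0.
k=0: 8.35 kHz.
k=1: 24.05 kHz, 40.75 kHz.
k=2: 56.45 kHz, 73.15 kHz.
k=3: 88.85 kHz, 105.55 kHz.
Within [31.55 kHz, 57.4 kHz]: 40.75 kHz, 56.45 kHz.

40.75 kHz, 56.45 kHz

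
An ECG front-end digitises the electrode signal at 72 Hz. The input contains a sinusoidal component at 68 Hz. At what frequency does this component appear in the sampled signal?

68 Hz > fs/2 = 36 Hz, folds to fs − 68 Hz = 4 Hz.

4 Hz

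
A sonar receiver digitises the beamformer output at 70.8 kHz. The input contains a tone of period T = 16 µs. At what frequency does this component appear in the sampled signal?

T = 16 µs → f = 1/T = 62.5 kHz.
62.5 kHz > fs/2 = 35.4 kHz, folds to fs − 62.5 kHz = 8.3 kHz.

8.3 kHz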